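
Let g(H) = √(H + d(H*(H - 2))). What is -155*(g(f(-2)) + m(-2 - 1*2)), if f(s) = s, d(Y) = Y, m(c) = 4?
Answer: -620 - 155*√6 ≈ -999.67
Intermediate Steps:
g(H) = √(H + H*(-2 + H)) (g(H) = √(H + H*(H - 2)) = √(H + H*(-2 + H)))
-155*(g(f(-2)) + m(-2 - 1*2)) = -155*(√(-2*(-1 - 2)) + 4) = -155*(√(-2*(-3)) + 4) = -155*(√6 + 4) = -155*(4 + √6) = -620 - 155*√6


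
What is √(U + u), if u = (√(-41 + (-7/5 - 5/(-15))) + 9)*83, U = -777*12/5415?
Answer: √(60535215 + 449445*I*√9465)/285 ≈ 28.85 + 9.3298*I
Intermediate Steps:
U = -3108/1805 (U = -9324*1/5415 = -3108/1805 ≈ -1.7219)
u = 747 + 83*I*√9465/15 (u = (√(-41 + (-7*⅕ - 5*(-1/15))) + 9)*83 = (√(-41 + (-7/5 + ⅓)) + 9)*83 = (√(-41 - 16/15) + 9)*83 = (√(-631/15) + 9)*83 = (I*√9465/15 + 9)*83 = (9 + I*√9465/15)*83 = 747 + 83*I*√9465/15 ≈ 747.0 + 538.33*I)
√(U + u) = √(-3108/1805 + (747 + 83*I*√9465/15)) = √(1345227/1805 + 83*I*√9465/15)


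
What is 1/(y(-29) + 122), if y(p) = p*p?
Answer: 1/963 ≈ 0.0010384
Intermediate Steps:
y(p) = p**2
1/(y(-29) + 122) = 1/((-29)**2 + 122) = 1/(841 + 122) = 1/963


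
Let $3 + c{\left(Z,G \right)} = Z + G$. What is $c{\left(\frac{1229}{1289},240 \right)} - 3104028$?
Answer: $- \frac{4000785370}{1289} \approx -3.1038 \cdot 10^{6}$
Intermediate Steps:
$c{\left(Z,G \right)} = -3 + G + Z$ ($c{\left(Z,G \right)} = -3 + \left(Z + G\right) = -3 + \left(G + Z\right) = -3 + G + Z$)
$c{\left(\frac{1229}{1289},240 \right)} - 3104028 = \left(-3 + 240 + \frac{1229}{1289}\right) - 3104028 = \frac{306722}{1289} - 3104028 = - \frac{4000785370}{1289}$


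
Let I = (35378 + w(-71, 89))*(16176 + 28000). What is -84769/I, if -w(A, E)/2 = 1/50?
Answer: -2119225/39071419024 ≈ -5.4240e-5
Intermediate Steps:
w(A, E) = -1/25 (w(A, E) = -2/50 = -2*1/50 = -1/25)
I = 39071419024/25 (I = (35378 - 1/25)*(16176 + 28000) = (884449/25)*44176 = 39071419024/25 ≈ 1.5629e+9)
-84769/I = -84769/39071419024/25 = -84769*25/39071419024 = -2119225/39071419024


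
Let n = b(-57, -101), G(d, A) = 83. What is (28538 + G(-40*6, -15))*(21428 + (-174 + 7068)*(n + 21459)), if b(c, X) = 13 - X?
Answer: 4257250393490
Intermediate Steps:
n = 114 (n = 13 - 1*(-101) = 13 + 101 = 114)
(28538 + G(-40*6, -15))*(21428 + (-174 + 7068)*(n + 21459)) = (28538 + 83)*(21428 + (-174 + 7068)*(114 + 21459)) = 28621*(21428 + 6894*21573) = 28621*(21428 + 148724262) = 28621*148745690 = 4257250393490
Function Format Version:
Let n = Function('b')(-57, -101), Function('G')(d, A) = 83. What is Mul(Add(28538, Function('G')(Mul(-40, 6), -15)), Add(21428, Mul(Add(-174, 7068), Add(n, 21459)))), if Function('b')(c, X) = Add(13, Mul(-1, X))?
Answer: 4257250393490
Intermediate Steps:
n = 114 (n = Add(13, Mul(-1, -101)) = Add(13, 101) = 114)
Mul(Add(28538, Function('G')(Mul(-40, 6), -15)), Add(21428, Mul(Add(-174, 7068), Add(n, 21459)))) = Mul(Add(28538, 83), Add(21428, Mul(Add(-174, 7068), Add(114, 21459)))) = Mul(28621, Add(21428, Mul(6894, 21573))) = Mul(28621, Add(21428, 148724262)) = Mul(28621, 148745690) = 4257250393490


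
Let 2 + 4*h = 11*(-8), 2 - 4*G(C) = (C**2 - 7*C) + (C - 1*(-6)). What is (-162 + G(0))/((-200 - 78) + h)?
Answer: 326/601 ≈ 0.54243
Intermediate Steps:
G(C) = -1 - C**2/4 + 3*C/2 (G(C) = 1/2 - ((C**2 - 7*C) + (C - 1*(-6)))/4 = 1/2 - ((C**2 - 7*C) + (C + 6))/4 = 1/2 - ((C**2 - 7*C) + (6 + C))/4 = 1/2 - (6 + C**2 - 6*C)/4 = 1/2 + (-3/2 - C**2/4 + 3*C/2) = -1 - C**2/4 + 3*C/2)
h = -45/2 (h = -1/2 + (11*(-8))/4 = -1/2 + (1/4)*(-88) = -1/2 - 22 = -45/2 ≈ -22.500)
(-162 + G(0))/((-200 - 78) + h) = (-162 + (-1 - 1/4*0**2 + (3/2)*0))/((-200 - 78) - 45/2) = (-162 + (-1 - 1/4*0 + 0))/(-278 - 45/2) = (-162 + (-1 + 0 + 0))/(-601/2) = (-162 - 1)*(-2/601) = -163*(-2/601) = 326/601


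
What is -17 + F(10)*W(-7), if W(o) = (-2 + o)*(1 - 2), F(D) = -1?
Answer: -26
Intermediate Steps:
W(o) = 2 - o (W(o) = (-2 + o)*(-1) = 2 - o)
-17 + F(10)*W(-7) = -17 - (2 - 1*(-7)) = -17 - (2 + 7) = -17 - 1*9 = -17 - 9 = -26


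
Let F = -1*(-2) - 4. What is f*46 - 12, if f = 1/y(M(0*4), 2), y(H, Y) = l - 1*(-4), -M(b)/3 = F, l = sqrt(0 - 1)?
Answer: -20/17 - 46*I/17 ≈ -1.1765 - 2.7059*I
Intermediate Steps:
F = -2 (F = 2 - 4 = -2)
l = I (l = sqrt(-1) = I ≈ 1.0*I)
M(b) = 6 (M(b) = -3*(-2) = 6)
y(H, Y) = 4 + I (y(H, Y) = I - 1*(-4) = I + 4 = 4 + I)
f = (4 - I)/17 (f = 1/(4 + I) = (4 - I)/17 ≈ 0.23529 - 0.058824*I)
f*46 - 12 = (4/17 - I/17)*46 - 12 = (184/17 - 46*I/17) - 12 = -20/17 - 46*I/17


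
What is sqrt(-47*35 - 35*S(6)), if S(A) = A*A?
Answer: I*sqrt(2905) ≈ 53.898*I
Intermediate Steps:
S(A) = A**2
sqrt(-47*35 - 35*S(6)) = sqrt(-47*35 - 35*6**2) = sqrt(-1645 - 35*36) = sqrt(-1645 - 1260) = sqrt(-2905) = I*sqrt(2905)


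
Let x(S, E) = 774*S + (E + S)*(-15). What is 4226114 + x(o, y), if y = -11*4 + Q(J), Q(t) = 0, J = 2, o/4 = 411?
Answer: 5474570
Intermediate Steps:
o = 1644 (o = 4*411 = 1644)
y = -44 (y = -11*4 + 0 = -44 + 0 = -44)
x(S, E) = -15*E + 759*S (x(S, E) = 774*S + (-15*E - 15*S) = -15*E + 759*S)
4226114 + x(o, y) = 4226114 + (-15*(-44) + 759*1644) = 4226114 + (660 + 1247796) = 4226114 + 1248456 = 5474570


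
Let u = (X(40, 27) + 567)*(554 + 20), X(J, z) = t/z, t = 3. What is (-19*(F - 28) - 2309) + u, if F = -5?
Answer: 2914558/9 ≈ 3.2384e+5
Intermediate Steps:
X(J, z) = 3/z
u = 2929696/9 (u = (3/27 + 567)*(554 + 20) = (3*(1/27) + 567)*574 = (⅑ + 567)*574 = (5104/9)*574 = 2929696/9 ≈ 3.2552e+5)
(-19*(F - 28) - 2309) + u = (-19*(-5 - 28) - 2309) + 2929696/9 = (-19*(-33) - 2309) + 2929696/9 = (627 - 2309) + 2929696/9 = -1682 + 2929696/9 = 2914558/9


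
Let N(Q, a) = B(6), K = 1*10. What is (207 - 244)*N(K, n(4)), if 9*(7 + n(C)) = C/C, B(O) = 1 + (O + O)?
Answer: -481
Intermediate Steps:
K = 10
B(O) = 1 + 2*O
n(C) = -62/9 (n(C) = -7 + (C/C)/9 = -7 + (⅑)*1 = -7 + ⅑ = -62/9)
N(Q, a) = 13 (N(Q, a) = 1 + 2*6 = 1 + 12 = 13)
(207 - 244)*N(K, n(4)) = (207 - 244)*13 = -37*13 = -481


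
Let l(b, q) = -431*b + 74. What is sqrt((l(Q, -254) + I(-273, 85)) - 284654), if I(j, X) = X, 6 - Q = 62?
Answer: I*sqrt(260359) ≈ 510.25*I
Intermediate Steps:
Q = -56 (Q = 6 - 1*62 = 6 - 62 = -56)
l(b, q) = 74 - 431*b
sqrt((l(Q, -254) + I(-273, 85)) - 284654) = sqrt(((74 - 431*(-56)) + 85) - 284654) = sqrt(((74 + 24136) + 85) - 284654) = sqrt((24210 + 85) - 284654) = sqrt(24295 - 284654) = sqrt(-260359) = I*sqrt(260359)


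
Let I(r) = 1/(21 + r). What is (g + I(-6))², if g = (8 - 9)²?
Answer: 256/225 ≈ 1.1378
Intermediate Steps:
g = 1 (g = (-1)² = 1)
(g + I(-6))² = (1 + 1/(21 - 6))² = (1 + 1/15)² = (16/15)² = 256/225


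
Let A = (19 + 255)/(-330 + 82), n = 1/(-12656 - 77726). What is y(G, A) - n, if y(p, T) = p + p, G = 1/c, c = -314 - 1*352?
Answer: -90049/30097206 ≈ -0.0029919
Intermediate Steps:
c = -666 (c = -314 - 352 = -666)
n = -1/90382 (n = 1/(-90382) = -1/90382 ≈ -1.1064e-5)
A = -137/124 (A = 274/(-248) = 274*(-1/248) = -137/124 ≈ -1.1048)
G = -1/666 (G = 1/(-666) = -1/666 ≈ -0.0015015)
y(p, T) = 2*p
y(G, A) - n = 2*(-1/666) - 1*(-1/90382) = -1/333 + 1/90382 = -90049/30097206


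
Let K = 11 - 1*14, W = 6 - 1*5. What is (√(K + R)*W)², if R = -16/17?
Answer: -67/17 ≈ -3.9412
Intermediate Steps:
W = 1 (W = 6 - 5 = 1)
R = -16/17 (R = -16*1/17 = -16/17 ≈ -0.94118)
K = -3 (K = 11 - 14 = -3)
(√(K + R)*W)² = (√(-3 - 16/17)*1)² = (√(-67/17)*1)² = ((I*√1139/17)*1)² = (I*√1139/17)² = -67/17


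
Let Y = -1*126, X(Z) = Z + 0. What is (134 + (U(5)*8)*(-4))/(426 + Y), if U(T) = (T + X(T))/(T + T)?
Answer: 17/50 ≈ 0.34000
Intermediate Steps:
X(Z) = Z
Y = -126
U(T) = 1 (U(T) = (T + T)/(T + T) = (2*T)/((2*T)) = (2*T)*(1/(2*T)) = 1)
(134 + (U(5)*8)*(-4))/(426 + Y) = (134 + (1*8)*(-4))/(426 - 126) = (134 + 8*(-4))/300 = (134 - 32)*(1/300) = 102*(1/300) = 17/50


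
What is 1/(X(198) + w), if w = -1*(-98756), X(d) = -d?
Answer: 1/98558 ≈ 1.0146e-5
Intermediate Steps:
w = 98756
1/(X(198) + w) = 1/(-1*198 + 98756) = 1/(-198 + 98756) = 1/98558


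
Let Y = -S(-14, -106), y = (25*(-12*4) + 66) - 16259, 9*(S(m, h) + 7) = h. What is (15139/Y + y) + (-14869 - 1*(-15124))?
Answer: -2760071/169 ≈ -16332.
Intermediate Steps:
S(m, h) = -7 + h/9
y = -17393 (y = (25*(-48) + 66) - 16259 = (-1200 + 66) - 16259 = -1134 - 16259 = -17393)
Y = 169/9 (Y = -(-7 + (⅑)*(-106)) = -(-7 - 106/9) = -1*(-169/9) = 169/9 ≈ 18.778)
(15139/Y + y) + (-14869 - 1*(-15124)) = (15139/(169/9) - 17393) + (-14869 - 1*(-15124)) = (15139*(9/169) - 17393) + (-14869 + 15124) = (136251/169 - 17393) + 255 = -2803166/169 + 255 = -2760071/169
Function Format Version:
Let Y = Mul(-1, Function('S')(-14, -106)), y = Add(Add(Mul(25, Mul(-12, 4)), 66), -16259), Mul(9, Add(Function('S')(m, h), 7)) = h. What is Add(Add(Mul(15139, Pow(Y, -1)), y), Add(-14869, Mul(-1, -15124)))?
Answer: Rational(-2760071, 169) ≈ -16332.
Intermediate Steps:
Function('S')(m, h) = Add(-7, Mul(Rational(1, 9), h))
y = -17393 (y = Add(Add(Mul(25, -48), 66), -16259) = Add(Add(-1200, 66), -16259) = Add(-1134, -16259) = -17393)
Y = Rational(169, 9) (Y = Mul(-1, Add(-7, Mul(Rational(1, 9), -106))) = Mul(-1, Add(-7, Rational(-106, 9))) = Mul(-1, Rational(-169, 9)) = Rational(169, 9) ≈ 18.778)
Add(Add(Mul(15139, Pow(Y, -1)), y), Add(-14869, Mul(-1, -15124))) = Add(Add(Mul(15139, Pow(Rational(169, 9), -1)), -17393), Add(-14869, Mul(-1, -15124))) = Add(Add(Mul(15139, Rational(9, 169)), -17393), Add(-14869, 15124)) = Add(Add(Rational(136251, 169), -17393), 255) = Add(Rational(-2803166, 169), 255) = Rational(-2760071, 169)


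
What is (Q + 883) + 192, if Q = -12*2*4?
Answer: 979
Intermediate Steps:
Q = -96 (Q = -6*4*4 = -24*4 = -96)
(Q + 883) + 192 = (-96 + 883) + 192 = 787 + 192 = 979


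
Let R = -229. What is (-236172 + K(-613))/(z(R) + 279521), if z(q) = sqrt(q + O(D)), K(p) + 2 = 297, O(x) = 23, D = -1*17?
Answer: -65932574917/78131989647 + 235877*I*sqrt(206)/78131989647 ≈ -0.84386 + 4.333e-5*I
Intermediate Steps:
D = -17
K(p) = 295 (K(p) = -2 + 297 = 295)
z(q) = sqrt(23 + q) (z(q) = sqrt(q + 23) = sqrt(23 + q))
(-236172 + K(-613))/(z(R) + 279521) = (-236172 + 295)/(sqrt(23 - 229) + 279521) = -235877/(sqrt(-206) + 279521) = -235877/(I*sqrt(206) + 279521) = -235877/(279521 + I*sqrt(206))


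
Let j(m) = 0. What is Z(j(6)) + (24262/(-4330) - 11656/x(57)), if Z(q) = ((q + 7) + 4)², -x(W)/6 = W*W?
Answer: 2447749618/21102255 ≈ 115.99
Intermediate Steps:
x(W) = -6*W² (x(W) = -6*W*W = -6*W²)
Z(q) = (11 + q)² (Z(q) = ((7 + q) + 4)² = (11 + q)²)
Z(j(6)) + (24262/(-4330) - 11656/x(57)) = (11 + 0)² + (24262/(-4330) - 11656/((-6*57²))) = 11² + (24262*(-1/4330) - 11656/((-6*3249))) = 121 + (-12131/2165 - 11656/(-19494)) = 121 + (-12131/2165 - 11656*(-1/19494)) = 121 + (-12131/2165 + 5828/9747) = 121 - 105623237/21102255 = 2447749618/21102255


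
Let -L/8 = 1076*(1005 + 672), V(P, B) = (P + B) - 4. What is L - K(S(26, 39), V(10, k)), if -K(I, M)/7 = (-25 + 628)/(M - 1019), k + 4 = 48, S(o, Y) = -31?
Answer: -4662705375/323 ≈ -1.4436e+7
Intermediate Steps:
k = 44 (k = -4 + 48 = 44)
V(P, B) = -4 + B + P (V(P, B) = (B + P) - 4 = -4 + B + P)
K(I, M) = -4221/(-1019 + M) (K(I, M) = -7*(-25 + 628)/(M - 1019) = -4221/(-1019 + M))
L = -14435616 (L = -8608*(1005 + 672) = -8608*1677 = -8*1804452 = -14435616)
L - K(S(26, 39), V(10, k)) = -14435616 - (-4221)/(-1019 + (-4 + 44 + 10)) = -14435616 - (-4221)/(-1019 + 50) = -14435616 - (-4221)/(-969) = -14435616 - (-4221)*(-1)/969 = -14435616 - 1*1407/323 = -14435616 - 1407/323 = -4662705375/323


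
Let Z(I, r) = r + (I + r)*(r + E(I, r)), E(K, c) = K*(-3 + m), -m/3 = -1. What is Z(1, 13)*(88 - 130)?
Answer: -8190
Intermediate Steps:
m = 3 (m = -3*(-1) = 3)
E(K, c) = 0 (E(K, c) = K*(-3 + 3) = K*0 = 0)
Z(I, r) = r + r*(I + r) (Z(I, r) = r + (I + r)*(r + 0) = r + (I + r)*r = r + r*(I + r))
Z(1, 13)*(88 - 130) = (13*(1 + 1 + 13))*(88 - 130) = (13*15)*(-42) = 195*(-42) = -8190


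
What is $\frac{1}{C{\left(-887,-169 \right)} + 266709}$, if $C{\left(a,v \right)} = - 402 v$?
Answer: $\frac{1}{334647} \approx 2.9882 \cdot 10^{-6}$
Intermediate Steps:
$\frac{1}{C{\left(-887,-169 \right)} + 266709} = \frac{1}{\left(-402\right) \left(-169\right) + 266709} = \frac{1}{67938 + 266709} = \frac{1}{334647}$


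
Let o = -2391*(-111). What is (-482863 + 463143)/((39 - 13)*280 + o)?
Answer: -19720/272681 ≈ -0.072319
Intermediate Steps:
o = 265401
(-482863 + 463143)/((39 - 13)*280 + o) = (-482863 + 463143)/((39 - 13)*280 + 265401) = -19720/(26*280 + 265401) = -19720/(7280 + 265401) = -19720/272681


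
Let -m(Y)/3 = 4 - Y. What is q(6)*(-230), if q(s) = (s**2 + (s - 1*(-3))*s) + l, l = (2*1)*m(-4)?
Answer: -9660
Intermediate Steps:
m(Y) = -12 + 3*Y (m(Y) = -3*(4 - Y) = -12 + 3*Y)
l = -48 (l = (2*1)*(-12 + 3*(-4)) = 2*(-12 - 12) = 2*(-24) = -48)
q(s) = -48 + s**2 + s*(3 + s) (q(s) = (s**2 + (s - 1*(-3))*s) - 48 = (s**2 + (s + 3)*s) - 48 = (s**2 + (3 + s)*s) - 48 = (s**2 + s*(3 + s)) - 48 = -48 + s**2 + s*(3 + s))
q(6)*(-230) = (-48 + 2*6**2 + 3*6)*(-230) = (-48 + 2*36 + 18)*(-230) = (-48 + 72 + 18)*(-230) = 42*(-230) = -9660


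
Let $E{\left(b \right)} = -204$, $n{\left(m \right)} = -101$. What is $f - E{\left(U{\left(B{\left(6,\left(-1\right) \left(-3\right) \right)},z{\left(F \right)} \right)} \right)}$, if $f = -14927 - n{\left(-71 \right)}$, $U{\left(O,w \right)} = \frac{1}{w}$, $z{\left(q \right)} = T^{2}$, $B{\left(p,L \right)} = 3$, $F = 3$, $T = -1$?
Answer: $-14622$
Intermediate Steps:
$z{\left(q \right)} = 1$ ($z{\left(q \right)} = \left(-1\right)^{2} = 1$)
$f = -14826$ ($f = -14927 - -101 = -14927 + 101 = -14826$)
$f - E{\left(U{\left(B{\left(6,\left(-1\right) \left(-3\right) \right)},z{\left(F \right)} \right)} \right)} = -14826 - -204 = -14826 + 204 = -14622$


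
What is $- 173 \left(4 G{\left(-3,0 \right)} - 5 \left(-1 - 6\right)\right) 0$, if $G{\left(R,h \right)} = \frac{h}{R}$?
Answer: $0$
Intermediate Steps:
$- 173 \left(4 G{\left(-3,0 \right)} - 5 \left(-1 - 6\right)\right) 0 = - 173 \left(4 \frac{0}{-3} - 5 \left(-1 - 6\right)\right) 0 = - 173 \left(4 \cdot 0 \left(- \frac{1}{3}\right) - 5 \left(-1 - 6\right)\right) 0 = - 173 \left(4 \cdot 0 - -35\right) 0 = - 173 \left(0 + 35\right) 0 = - 173 \cdot 35 \cdot 0 = \left(-173\right) 0 = 0$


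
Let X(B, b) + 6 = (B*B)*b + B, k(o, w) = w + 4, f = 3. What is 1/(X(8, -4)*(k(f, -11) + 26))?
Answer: -1/4826 ≈ -0.00020721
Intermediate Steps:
k(o, w) = 4 + w
X(B, b) = -6 + B + b*B² (X(B, b) = -6 + ((B*B)*b + B) = -6 + (B²*b + B) = -6 + (b*B² + B) = -6 + (B + b*B²) = -6 + B + b*B²)
1/(X(8, -4)*(k(f, -11) + 26)) = 1/((-6 + 8 - 4*8²)*((4 - 11) + 26)) = 1/((-6 + 8 - 4*64)*(-7 + 26)) = 1/((-6 + 8 - 256)*19) = 1/(-254*19) = 1/(-4826) = -1/4826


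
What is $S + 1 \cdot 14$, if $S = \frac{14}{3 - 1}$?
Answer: $21$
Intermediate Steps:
$S = 7$ ($S = \frac{14}{2} = 14 \cdot \frac{1}{2} = 7$)
$S + 1 \cdot 14 = 7 + 1 \cdot 14 = 7 + 14 = 21$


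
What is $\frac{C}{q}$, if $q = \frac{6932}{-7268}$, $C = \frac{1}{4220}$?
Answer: $- \frac{1817}{7313260} \approx -0.00024845$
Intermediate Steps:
$C = \frac{1}{4220} \approx 0.00023697$
$q = - \frac{1733}{1817}$ ($q = 6932 \left(- \frac{1}{7268}\right) = - \frac{1733}{1817} \approx -0.95377$)
$\frac{C}{q} = \frac{1}{4220 \left(- \frac{1733}{1817}\right)} = \frac{1}{4220} \left(- \frac{1817}{1733}\right) = - \frac{1817}{7313260}$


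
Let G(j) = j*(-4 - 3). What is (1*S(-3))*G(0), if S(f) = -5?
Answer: 0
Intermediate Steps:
G(j) = -7*j (G(j) = j*(-7) = -7*j)
(1*S(-3))*G(0) = (1*(-5))*(-7*0) = -5*0 = 0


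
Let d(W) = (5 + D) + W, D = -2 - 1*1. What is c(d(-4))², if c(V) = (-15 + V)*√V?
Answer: -578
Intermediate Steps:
D = -3 (D = -2 - 1 = -3)
d(W) = 2 + W (d(W) = (5 - 3) + W = 2 + W)
c(V) = √V*(-15 + V)
c(d(-4))² = (√(2 - 4)*(-15 + (2 - 4)))² = (√(-2)*(-15 - 2))² = ((I*√2)*(-17))² = (-17*I*√2)² = -578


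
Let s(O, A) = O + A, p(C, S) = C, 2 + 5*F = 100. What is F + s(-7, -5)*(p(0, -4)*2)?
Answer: 98/5 ≈ 19.600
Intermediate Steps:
F = 98/5 (F = -2/5 + (1/5)*100 = -2/5 + 20 = 98/5 ≈ 19.600)
s(O, A) = A + O
F + s(-7, -5)*(p(0, -4)*2) = 98/5 + (-5 - 7)*(0*2) = 98/5 - 12*0 = 98/5 + 0 = 98/5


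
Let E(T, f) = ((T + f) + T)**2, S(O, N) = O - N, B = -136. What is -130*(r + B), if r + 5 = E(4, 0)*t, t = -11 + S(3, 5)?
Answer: 126490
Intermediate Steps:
t = -13 (t = -11 + (3 - 1*5) = -11 + (3 - 5) = -11 - 2 = -13)
E(T, f) = (f + 2*T)**2
r = -837 (r = -5 + (0 + 2*4)**2*(-13) = -5 + (0 + 8)**2*(-13) = -5 + 8**2*(-13) = -5 + 64*(-13) = -5 - 832 = -837)
-130*(r + B) = -130*(-837 - 136) = -130*(-973) = 126490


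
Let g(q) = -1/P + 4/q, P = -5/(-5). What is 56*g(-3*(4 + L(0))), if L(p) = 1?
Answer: -1064/15 ≈ -70.933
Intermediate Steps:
P = 1 (P = -5*(-⅕) = 1)
g(q) = -1 + 4/q (g(q) = -1/1 + 4/q = -1*1 + 4/q = -1 + 4/q)
56*g(-3*(4 + L(0))) = 56*((4 - (-3)*(4 + 1))/((-3*(4 + 1)))) = 56*((4 - (-3)*5)/((-3*5))) = 56*((4 - 1*(-15))/(-15)) = 56*(-(4 + 15)/15) = 56*(-1/15*19) = 56*(-19/15) = -1064/15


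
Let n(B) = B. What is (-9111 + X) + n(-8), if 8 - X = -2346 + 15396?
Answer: -22161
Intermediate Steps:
X = -13042 (X = 8 - (-2346 + 15396) = 8 - 1*13050 = 8 - 13050 = -13042)
(-9111 + X) + n(-8) = (-9111 - 13042) - 8 = -22153 - 8 = -22161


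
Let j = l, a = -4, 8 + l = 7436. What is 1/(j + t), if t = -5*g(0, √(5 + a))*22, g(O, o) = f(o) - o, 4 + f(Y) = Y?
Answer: 1/7868 ≈ 0.00012710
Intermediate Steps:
l = 7428 (l = -8 + 7436 = 7428)
f(Y) = -4 + Y
g(O, o) = -4 (g(O, o) = (-4 + o) - o = -4)
j = 7428
t = 440 (t = -5*(-4)*22 = 20*22 = 440)
1/(j + t) = 1/(7428 + 440) = 1/7868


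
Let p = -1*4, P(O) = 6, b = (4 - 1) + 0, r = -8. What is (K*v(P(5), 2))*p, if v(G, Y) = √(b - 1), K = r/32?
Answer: √2 ≈ 1.4142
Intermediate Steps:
b = 3 (b = 3 + 0 = 3)
K = -¼ (K = -8/32 = -8*1/32 = -¼ ≈ -0.25000)
p = -4
v(G, Y) = √2 (v(G, Y) = √(3 - 1) = √2)
(K*v(P(5), 2))*p = -√2/4*(-4) = √2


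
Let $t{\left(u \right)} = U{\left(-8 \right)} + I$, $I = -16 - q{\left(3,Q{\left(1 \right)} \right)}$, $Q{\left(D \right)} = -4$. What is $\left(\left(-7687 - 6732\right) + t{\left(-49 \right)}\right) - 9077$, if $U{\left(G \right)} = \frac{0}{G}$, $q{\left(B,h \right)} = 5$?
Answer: $-23517$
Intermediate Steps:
$U{\left(G \right)} = 0$
$I = -21$ ($I = -16 - 5 = -21$)
$t{\left(u \right)} = -21$ ($t{\left(u \right)} = 0 - 21 = -21$)
$\left(\left(-7687 - 6732\right) + t{\left(-49 \right)}\right) - 9077 = \left(\left(-7687 - 6732\right) - 21\right) - 9077 = \left(-14419 - 21\right) - 9077 = -14440 - 9077 = -23517$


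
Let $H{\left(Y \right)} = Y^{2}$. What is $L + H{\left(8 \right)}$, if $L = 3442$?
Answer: $3506$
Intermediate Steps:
$L + H{\left(8 \right)} = 3442 + 8^{2} = 3442 + 64 = 3506$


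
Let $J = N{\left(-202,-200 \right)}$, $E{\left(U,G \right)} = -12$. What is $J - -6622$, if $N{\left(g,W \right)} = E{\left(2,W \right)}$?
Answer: $6610$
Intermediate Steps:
$N{\left(g,W \right)} = -12$
$J = -12$
$J - -6622 = -12 - -6622 = -12 + 6622 = 6610$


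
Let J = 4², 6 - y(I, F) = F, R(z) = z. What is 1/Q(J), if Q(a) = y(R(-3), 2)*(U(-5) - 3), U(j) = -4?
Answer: -1/28 ≈ -0.035714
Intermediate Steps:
y(I, F) = 6 - F
J = 16
Q(a) = -28 (Q(a) = (6 - 1*2)*(-4 - 3) = (6 - 2)*(-7) = 4*(-7) = -28)
1/Q(J) = 1/(-28) = -1/28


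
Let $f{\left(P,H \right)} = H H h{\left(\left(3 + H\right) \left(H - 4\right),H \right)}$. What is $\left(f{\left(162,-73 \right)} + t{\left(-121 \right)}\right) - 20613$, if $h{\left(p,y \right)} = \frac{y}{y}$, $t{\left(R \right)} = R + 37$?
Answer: $-15368$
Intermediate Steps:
$t{\left(R \right)} = 37 + R$
$h{\left(p,y \right)} = 1$
$f{\left(P,H \right)} = H^{2}$ ($f{\left(P,H \right)} = H H 1 = H^{2} \cdot 1 = H^{2}$)
$\left(f{\left(162,-73 \right)} + t{\left(-121 \right)}\right) - 20613 = \left(\left(-73\right)^{2} + \left(37 - 121\right)\right) - 20613 = \left(5329 - 84\right) - 20613 = 5245 - 20613 = -15368$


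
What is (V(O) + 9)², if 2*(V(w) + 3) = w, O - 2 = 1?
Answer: 225/4 ≈ 56.250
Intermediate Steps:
O = 3 (O = 2 + 1 = 3)
V(w) = -3 + w/2
(V(O) + 9)² = ((-3 + (½)*3) + 9)² = ((-3 + 3/2) + 9)² = (-3/2 + 9)² = (15/2)² = 225/4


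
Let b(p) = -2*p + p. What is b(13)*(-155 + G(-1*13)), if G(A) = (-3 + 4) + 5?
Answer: 1937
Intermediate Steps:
b(p) = -p
G(A) = 6 (G(A) = 1 + 5 = 6)
b(13)*(-155 + G(-1*13)) = (-1*13)*(-155 + 6) = -13*(-149) = 1937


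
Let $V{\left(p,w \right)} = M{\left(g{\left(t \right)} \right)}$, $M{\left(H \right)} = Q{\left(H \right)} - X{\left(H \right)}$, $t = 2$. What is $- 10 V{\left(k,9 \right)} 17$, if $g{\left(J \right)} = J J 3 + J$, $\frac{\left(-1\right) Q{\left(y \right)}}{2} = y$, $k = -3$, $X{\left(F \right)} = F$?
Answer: $7140$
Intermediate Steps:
$Q{\left(y \right)} = - 2 y$
$g{\left(J \right)} = J + 3 J^{2}$ ($g{\left(J \right)} = J 3 J + J = 3 J^{2} + J = J + 3 J^{2}$)
$M{\left(H \right)} = - 3 H$ ($M{\left(H \right)} = - 2 H - H = - 3 H$)
$V{\left(p,w \right)} = -42$ ($V{\left(p,w \right)} = - 3 \cdot 2 \left(1 + 3 \cdot 2\right) = - 3 \cdot 2 \left(1 + 6\right) = - 3 \cdot 2 \cdot 7 = \left(-3\right) 14 = -42$)
$- 10 V{\left(k,9 \right)} 17 = \left(-10\right) \left(-42\right) 17 = 420 \cdot 17 = 7140$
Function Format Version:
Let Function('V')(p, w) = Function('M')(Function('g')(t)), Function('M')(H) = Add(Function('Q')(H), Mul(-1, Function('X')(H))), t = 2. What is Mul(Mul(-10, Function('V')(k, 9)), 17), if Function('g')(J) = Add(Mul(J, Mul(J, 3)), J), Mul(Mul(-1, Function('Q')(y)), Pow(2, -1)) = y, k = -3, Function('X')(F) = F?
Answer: 7140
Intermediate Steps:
Function('Q')(y) = Mul(-2, y)
Function('g')(J) = Add(J, Mul(3, Pow(J, 2))) (Function('g')(J) = Add(Mul(J, Mul(3, J)), J) = Add(Mul(3, Pow(J, 2)), J) = Add(J, Mul(3, Pow(J, 2))))
Function('M')(H) = Mul(-3, H) (Function('M')(H) = Add(Mul(-2, H), Mul(-1, H)) = Mul(-3, H))
Function('V')(p, w) = -42 (Function('V')(p, w) = Mul(-3, Mul(2, Add(1, Mul(3, 2)))) = Mul(-3, Mul(2, Add(1, 6))) = Mul(-3, Mul(2, 7)) = Mul(-3, 14) = -42)
Mul(Mul(-10, Function('V')(k, 9)), 17) = Mul(Mul(-10, -42), 17) = Mul(420, 17) = 7140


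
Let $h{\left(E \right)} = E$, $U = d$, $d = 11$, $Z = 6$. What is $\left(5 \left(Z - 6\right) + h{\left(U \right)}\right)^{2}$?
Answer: $121$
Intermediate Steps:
$U = 11$
$\left(5 \left(Z - 6\right) + h{\left(U \right)}\right)^{2} = \left(5 \left(6 - 6\right) + 11\right)^{2} = \left(5 \cdot 0 + 11\right)^{2} = \left(0 + 11\right)^{2} = 11^{2} = 121$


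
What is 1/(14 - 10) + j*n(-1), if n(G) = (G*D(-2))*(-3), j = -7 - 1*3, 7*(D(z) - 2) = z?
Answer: -1433/28 ≈ -51.179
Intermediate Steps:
D(z) = 2 + z/7
j = -10 (j = -7 - 3 = -10)
n(G) = -36*G/7 (n(G) = (G*(2 + (⅐)*(-2)))*(-3) = (G*(2 - 2/7))*(-3) = (G*(12/7))*(-3) = (12*G/7)*(-3) = -36*G/7)
1/(14 - 10) + j*n(-1) = 1/(14 - 10) - (-360)*(-1)/7 = 1/4 - 10*36/7 = ¼ - 360/7 = -1433/28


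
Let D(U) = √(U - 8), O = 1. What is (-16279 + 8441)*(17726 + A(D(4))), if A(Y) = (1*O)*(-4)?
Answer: -138905036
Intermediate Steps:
D(U) = √(-8 + U)
A(Y) = -4 (A(Y) = (1*1)*(-4) = 1*(-4) = -4)
(-16279 + 8441)*(17726 + A(D(4))) = (-16279 + 8441)*(17726 - 4) = -7838*17722 = -138905036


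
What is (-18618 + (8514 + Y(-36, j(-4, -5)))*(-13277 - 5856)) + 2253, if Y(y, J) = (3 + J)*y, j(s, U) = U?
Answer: -164292303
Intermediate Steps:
Y(y, J) = y*(3 + J)
(-18618 + (8514 + Y(-36, j(-4, -5)))*(-13277 - 5856)) + 2253 = (-18618 + (8514 - 36*(3 - 5))*(-13277 - 5856)) + 2253 = (-18618 + (8514 - 36*(-2))*(-19133)) + 2253 = (-18618 + (8514 + 72)*(-19133)) + 2253 = (-18618 + 8586*(-19133)) + 2253 = (-18618 - 164275938) + 2253 = -164294556 + 2253 = -164292303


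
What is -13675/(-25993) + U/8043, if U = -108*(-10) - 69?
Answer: 45422316/69687233 ≈ 0.65180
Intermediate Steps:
U = 1011 (U = 1080 - 69 = 1011)
-13675/(-25993) + U/8043 = -13675/(-25993) + 1011/8043 = -13675*(-1/25993) + 1011*(1/8043) = 13675/25993 + 337/2681 = 45422316/69687233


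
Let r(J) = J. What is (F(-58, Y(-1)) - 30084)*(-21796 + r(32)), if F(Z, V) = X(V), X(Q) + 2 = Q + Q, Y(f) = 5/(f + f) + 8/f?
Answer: 655248748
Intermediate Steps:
Y(f) = 21/(2*f) (Y(f) = 5/((2*f)) + 8/f = 5*(1/(2*f)) + 8/f = 5/(2*f) + 8/f = 21/(2*f))
X(Q) = -2 + 2*Q (X(Q) = -2 + (Q + Q) = -2 + 2*Q)
F(Z, V) = -2 + 2*V
(F(-58, Y(-1)) - 30084)*(-21796 + r(32)) = ((-2 + 2*((21/2)/(-1))) - 30084)*(-21796 + 32) = ((-2 + 2*((21/2)*(-1))) - 30084)*(-21764) = ((-2 + 2*(-21/2)) - 30084)*(-21764) = ((-2 - 21) - 30084)*(-21764) = (-23 - 30084)*(-21764) = -30107*(-21764) = 655248748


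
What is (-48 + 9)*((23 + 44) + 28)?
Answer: -3705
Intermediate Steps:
(-48 + 9)*((23 + 44) + 28) = -39*(67 + 28) = -39*95 = -3705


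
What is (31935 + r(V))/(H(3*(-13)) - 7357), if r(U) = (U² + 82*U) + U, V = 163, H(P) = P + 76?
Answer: -24011/2440 ≈ -9.8406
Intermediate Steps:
H(P) = 76 + P
r(U) = U² + 83*U
(31935 + r(V))/(H(3*(-13)) - 7357) = (31935 + 163*(83 + 163))/((76 + 3*(-13)) - 7357) = (31935 + 163*246)/((76 - 39) - 7357) = (31935 + 40098)/(37 - 7357) = 72033/(-7320) = 72033*(-1/7320) = -24011/2440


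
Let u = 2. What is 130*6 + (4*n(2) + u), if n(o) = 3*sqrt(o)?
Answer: 782 + 12*sqrt(2) ≈ 798.97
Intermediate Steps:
130*6 + (4*n(2) + u) = 130*6 + (4*(3*sqrt(2)) + 2) = 780 + (12*sqrt(2) + 2) = 780 + (2 + 12*sqrt(2)) = 782 + 12*sqrt(2)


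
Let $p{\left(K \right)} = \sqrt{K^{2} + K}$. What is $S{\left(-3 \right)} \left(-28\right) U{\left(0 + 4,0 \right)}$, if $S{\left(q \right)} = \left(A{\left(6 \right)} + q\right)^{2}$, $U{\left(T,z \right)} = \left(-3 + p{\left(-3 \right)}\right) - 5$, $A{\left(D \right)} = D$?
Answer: $2016 - 252 \sqrt{6} \approx 1398.7$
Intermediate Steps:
$p{\left(K \right)} = \sqrt{K + K^{2}}$
$U{\left(T,z \right)} = -8 + \sqrt{6}$ ($U{\left(T,z \right)} = \left(-3 + \sqrt{- 3 \left(1 - 3\right)}\right) - 5 = \left(-3 + \sqrt{\left(-3\right) \left(-2\right)}\right) - 5 = \left(-3 + \sqrt{6}\right) - 5 = -8 + \sqrt{6}$)
$S{\left(q \right)} = \left(6 + q\right)^{2}$
$S{\left(-3 \right)} \left(-28\right) U{\left(0 + 4,0 \right)} = \left(6 - 3\right)^{2} \left(-28\right) \left(-8 + \sqrt{6}\right) = 3^{2} \left(-28\right) \left(-8 + \sqrt{6}\right) = 9 \left(-28\right) \left(-8 + \sqrt{6}\right) = - 252 \left(-8 + \sqrt{6}\right) = 2016 - 252 \sqrt{6}$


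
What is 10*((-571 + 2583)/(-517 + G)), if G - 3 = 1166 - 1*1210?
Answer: -10060/279 ≈ -36.057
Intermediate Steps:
G = -41 (G = 3 + (1166 - 1*1210) = 3 + (1166 - 1210) = 3 - 44 = -41)
10*((-571 + 2583)/(-517 + G)) = 10*((-571 + 2583)/(-517 - 41)) = 10*(2012/(-558)) = 10*(2012*(-1/558)) = 10*(-1006/279) = -10060/279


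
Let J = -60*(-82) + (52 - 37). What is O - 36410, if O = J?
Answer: -31475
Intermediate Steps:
J = 4935 (J = 4920 + 15 = 4935)
O = 4935
O - 36410 = 4935 - 36410 = -31475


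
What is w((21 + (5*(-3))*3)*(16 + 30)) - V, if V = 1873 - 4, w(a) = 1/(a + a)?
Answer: -4126753/2208 ≈ -1869.0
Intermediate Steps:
w(a) = 1/(2*a)
V = 1869
w((21 + (5*(-3))*3)*(16 + 30)) - V = 1/(2*(((21 + (5*(-3))*3)*(16 + 30)))) - 1*1869 = 1/(2*(((21 - 15*3)*46))) - 1869 = 1/(2*(((21 - 45)*46))) - 1869 = 1/(2*((-24*46))) - 1869 = (1/2)/(-1104) - 1869 = (1/2)*(-1/1104) - 1869 = -1/2208 - 1869 = -4126753/2208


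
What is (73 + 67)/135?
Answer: 28/27 ≈ 1.0370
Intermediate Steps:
(73 + 67)/135 = 140*(1/135) = 28/27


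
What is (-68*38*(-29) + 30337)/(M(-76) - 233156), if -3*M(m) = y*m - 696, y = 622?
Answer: -315819/651500 ≈ -0.48476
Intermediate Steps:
M(m) = 232 - 622*m/3 (M(m) = -(622*m - 696)/3 = -(-696 + 622*m)/3 = 232 - 622*m/3)
(-68*38*(-29) + 30337)/(M(-76) - 233156) = (-68*38*(-29) + 30337)/((232 - 622/3*(-76)) - 233156) = (-2584*(-29) + 30337)/((232 + 47272/3) - 233156) = (74936 + 30337)/(47968/3 - 233156) = 105273/(-651500/3) = 105273*(-3/651500) = -315819/651500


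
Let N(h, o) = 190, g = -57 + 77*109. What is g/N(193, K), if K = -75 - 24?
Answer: 4168/95 ≈ 43.874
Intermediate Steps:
K = -99
g = 8336 (g = -57 + 8393 = 8336)
g/N(193, K) = 8336/190 = 8336*(1/190) = 4168/95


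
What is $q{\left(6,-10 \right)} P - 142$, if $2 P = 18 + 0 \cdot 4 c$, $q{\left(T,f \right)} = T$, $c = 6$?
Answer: $-88$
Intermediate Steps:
$P = 9$ ($P = \frac{18 + 0 \cdot 4 \cdot 6}{2} = \frac{18 + 0 \cdot 6}{2} = \frac{18 + 0}{2} = \frac{1}{2} \cdot 18 = 9$)
$q{\left(6,-10 \right)} P - 142 = 6 \cdot 9 - 142 = 54 - 142 = -88$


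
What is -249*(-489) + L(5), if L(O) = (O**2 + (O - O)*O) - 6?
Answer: 121780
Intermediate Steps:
L(O) = -6 + O**2 (L(O) = (O**2 + 0*O) - 6 = (O**2 + 0) - 6 = O**2 - 6 = -6 + O**2)
-249*(-489) + L(5) = -249*(-489) + (-6 + 5**2) = 121761 + (-6 + 25) = 121761 + 19 = 121780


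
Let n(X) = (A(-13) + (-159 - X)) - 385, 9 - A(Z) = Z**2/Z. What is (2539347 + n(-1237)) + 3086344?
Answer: 5626406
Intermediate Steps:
A(Z) = 9 - Z (A(Z) = 9 - Z**2/Z = 9 - Z)
n(X) = -522 - X (n(X) = ((9 - 1*(-13)) + (-159 - X)) - 385 = ((9 + 13) + (-159 - X)) - 385 = (22 + (-159 - X)) - 385 = (-137 - X) - 385 = -522 - X)
(2539347 + n(-1237)) + 3086344 = (2539347 + (-522 - 1*(-1237))) + 3086344 = (2539347 + (-522 + 1237)) + 3086344 = (2539347 + 715) + 3086344 = 2540062 + 3086344 = 5626406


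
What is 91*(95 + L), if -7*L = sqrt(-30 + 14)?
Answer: 8645 - 52*I ≈ 8645.0 - 52.0*I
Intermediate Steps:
L = -4*I/7 (L = -sqrt(-30 + 14)/7 = -4*I/7 ≈ -0.57143*I)
91*(95 + L) = 91*(95 - 4*I/7) = 8645 - 52*I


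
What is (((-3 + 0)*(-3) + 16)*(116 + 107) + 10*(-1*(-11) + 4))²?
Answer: 32775625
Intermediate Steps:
(((-3 + 0)*(-3) + 16)*(116 + 107) + 10*(-1*(-11) + 4))² = ((-3*(-3) + 16)*223 + 10*(11 + 4))² = ((9 + 16)*223 + 10*15)² = (25*223 + 150)² = (5575 + 150)² = 5725² = 32775625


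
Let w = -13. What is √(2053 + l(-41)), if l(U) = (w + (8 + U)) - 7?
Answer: 20*√5 ≈ 44.721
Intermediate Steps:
l(U) = -12 + U (l(U) = (-13 + (8 + U)) - 7 = (-5 + U) - 7 = -12 + U)
√(2053 + l(-41)) = √(2053 + (-12 - 41)) = √(2053 - 53) = √2000 = 20*√5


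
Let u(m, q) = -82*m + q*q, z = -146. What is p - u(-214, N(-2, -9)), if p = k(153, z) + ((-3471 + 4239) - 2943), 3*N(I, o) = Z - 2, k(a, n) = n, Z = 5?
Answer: -19870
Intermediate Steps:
N(I, o) = 1 (N(I, o) = (5 - 2)/3 = (1/3)*3 = 1)
u(m, q) = q**2 - 82*m (u(m, q) = -82*m + q**2 = q**2 - 82*m)
p = -2321 (p = -146 + ((-3471 + 4239) - 2943) = -146 + (768 - 2943) = -146 - 2175 = -2321)
p - u(-214, N(-2, -9)) = -2321 - (1**2 - 82*(-214)) = -2321 - (1 + 17548) = -2321 - 1*17549 = -2321 - 17549 = -19870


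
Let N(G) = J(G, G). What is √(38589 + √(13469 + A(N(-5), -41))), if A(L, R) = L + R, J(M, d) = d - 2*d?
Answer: √(38589 + √13433) ≈ 196.74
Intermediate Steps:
J(M, d) = -d
N(G) = -G
√(38589 + √(13469 + A(N(-5), -41))) = √(38589 + √(13469 + (-1*(-5) - 41))) = √(38589 + √(13469 + (5 - 41))) = √(38589 + √(13469 - 36)) = √(38589 + √13433)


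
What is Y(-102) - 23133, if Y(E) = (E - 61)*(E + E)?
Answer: 10119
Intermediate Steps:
Y(E) = 2*E*(-61 + E) (Y(E) = (-61 + E)*(2*E) = 2*E*(-61 + E))
Y(-102) - 23133 = 2*(-102)*(-61 - 102) - 23133 = 2*(-102)*(-163) - 23133 = 33252 - 23133 = 10119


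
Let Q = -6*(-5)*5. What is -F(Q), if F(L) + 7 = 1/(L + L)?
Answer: 2099/300 ≈ 6.9967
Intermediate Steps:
Q = 150 (Q = 30*5 = 150)
F(L) = -7 + 1/(2*L) (F(L) = -7 + 1/(L + L) = -7 + 1/(2*L))
-F(Q) = -(-7 + (½)/150) = -(-7 + (½)*(1/150)) = -(-7 + 1/300) = -1*(-2099/300) = 2099/300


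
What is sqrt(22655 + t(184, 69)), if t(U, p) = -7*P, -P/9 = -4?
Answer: sqrt(22403) ≈ 149.68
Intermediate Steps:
P = 36 (P = -9*(-4) = 36)
t(U, p) = -252 (t(U, p) = -7*36 = -252)
sqrt(22655 + t(184, 69)) = sqrt(22655 - 252) = sqrt(22403)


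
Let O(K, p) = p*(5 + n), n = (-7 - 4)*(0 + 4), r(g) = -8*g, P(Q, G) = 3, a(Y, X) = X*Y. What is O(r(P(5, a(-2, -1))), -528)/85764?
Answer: 1716/7147 ≈ 0.24010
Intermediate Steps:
n = -44 (n = -11*4 = -44)
O(K, p) = -39*p (O(K, p) = p*(5 - 44) = p*(-39) = -39*p)
O(r(P(5, a(-2, -1))), -528)/85764 = -39*(-528)/85764 = 20592*(1/85764) = 1716/7147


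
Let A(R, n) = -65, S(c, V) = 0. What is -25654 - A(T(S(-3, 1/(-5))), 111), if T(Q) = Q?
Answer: -25589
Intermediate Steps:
-25654 - A(T(S(-3, 1/(-5))), 111) = -25654 - 1*(-65) = -25654 + 65 = -25589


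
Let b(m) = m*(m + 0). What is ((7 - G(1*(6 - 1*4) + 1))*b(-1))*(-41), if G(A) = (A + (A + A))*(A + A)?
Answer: 1927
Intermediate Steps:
G(A) = 6*A**2 (G(A) = (A + 2*A)*(2*A) = (3*A)*(2*A) = 6*A**2)
b(m) = m**2 (b(m) = m*m = m**2)
((7 - G(1*(6 - 1*4) + 1))*b(-1))*(-41) = ((7 - 6*(1*(6 - 1*4) + 1)**2)*(-1)**2)*(-41) = ((7 - 6*(1*(6 - 4) + 1)**2)*1)*(-41) = ((7 - 6*(1*2 + 1)**2)*1)*(-41) = ((7 - 6*(2 + 1)**2)*1)*(-41) = ((7 - 6*3**2)*1)*(-41) = ((7 - 6*9)*1)*(-41) = ((7 - 1*54)*1)*(-41) = ((7 - 54)*1)*(-41) = -47*1*(-41) = -47*(-41) = 1927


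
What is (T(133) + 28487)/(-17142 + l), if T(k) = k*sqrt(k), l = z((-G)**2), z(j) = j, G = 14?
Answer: -28487/16946 - 133*sqrt(133)/16946 ≈ -1.7716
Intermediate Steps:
l = 196 (l = (-1*14)**2 = (-14)**2 = 196)
T(k) = k**(3/2)
(T(133) + 28487)/(-17142 + l) = (133**(3/2) + 28487)/(-17142 + 196) = (133*sqrt(133) + 28487)/(-16946) = (28487 + 133*sqrt(133))*(-1/16946) = -28487/16946 - 133*sqrt(133)/16946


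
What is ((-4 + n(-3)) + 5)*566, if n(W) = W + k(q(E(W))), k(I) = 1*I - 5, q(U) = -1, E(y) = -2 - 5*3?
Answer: -4528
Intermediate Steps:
E(y) = -17 (E(y) = -2 - 15 = -17)
k(I) = -5 + I (k(I) = I - 5 = -5 + I)
n(W) = -6 + W (n(W) = W + (-5 - 1) = W - 6 = -6 + W)
((-4 + n(-3)) + 5)*566 = ((-4 + (-6 - 3)) + 5)*566 = ((-4 - 9) + 5)*566 = (-13 + 5)*566 = -8*566 = -4528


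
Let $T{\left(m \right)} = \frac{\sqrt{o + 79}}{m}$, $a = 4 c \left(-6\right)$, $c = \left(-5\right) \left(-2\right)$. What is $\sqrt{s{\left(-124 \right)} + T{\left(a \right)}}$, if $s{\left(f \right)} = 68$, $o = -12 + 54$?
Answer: $\frac{\sqrt{244635}}{60} \approx 8.2434$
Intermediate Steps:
$c = 10$
$o = 42$
$a = -240$ ($a = 4 \cdot 10 \left(-6\right) = 40 \left(-6\right) = -240$)
$T{\left(m \right)} = \frac{11}{m}$ ($T{\left(m \right)} = \frac{\sqrt{42 + 79}}{m} = \frac{\sqrt{121}}{m} = \frac{11}{m}$)
$\sqrt{s{\left(-124 \right)} + T{\left(a \right)}} = \sqrt{68 + \frac{11}{-240}} = \sqrt{68 + 11 \left(- \frac{1}{240}\right)} = \sqrt{68 - \frac{11}{240}} = \sqrt{\frac{16309}{240}} = \frac{\sqrt{244635}}{60}$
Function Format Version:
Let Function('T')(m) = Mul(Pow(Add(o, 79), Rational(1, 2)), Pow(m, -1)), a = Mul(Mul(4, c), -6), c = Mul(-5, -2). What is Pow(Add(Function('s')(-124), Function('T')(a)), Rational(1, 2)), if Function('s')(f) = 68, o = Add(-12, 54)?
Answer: Mul(Rational(1, 60), Pow(244635, Rational(1, 2))) ≈ 8.2434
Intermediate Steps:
c = 10
o = 42
a = -240 (a = Mul(Mul(4, 10), -6) = Mul(40, -6) = -240)
Function('T')(m) = Mul(11, Pow(m, -1)) (Function('T')(m) = Mul(Pow(Add(42, 79), Rational(1, 2)), Pow(m, -1)) = Mul(Pow(121, Rational(1, 2)), Pow(m, -1)) = Mul(11, Pow(m, -1)))
Pow(Add(Function('s')(-124), Function('T')(a)), Rational(1, 2)) = Pow(Add(68, Mul(11, Pow(-240, -1))), Rational(1, 2)) = Pow(Add(68, Mul(11, Rational(-1, 240))), Rational(1, 2)) = Pow(Add(68, Rational(-11, 240)), Rational(1, 2)) = Pow(Rational(16309, 240), Rational(1, 2)) = Mul(Rational(1, 60), Pow(244635, Rational(1, 2)))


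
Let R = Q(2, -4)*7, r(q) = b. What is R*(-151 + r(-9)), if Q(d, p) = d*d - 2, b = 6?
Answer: -2030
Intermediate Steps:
r(q) = 6
Q(d, p) = -2 + d² (Q(d, p) = d² - 2 = -2 + d²)
R = 14 (R = (-2 + 2²)*7 = (-2 + 4)*7 = 2*7 = 14)
R*(-151 + r(-9)) = 14*(-151 + 6) = 14*(-145) = -2030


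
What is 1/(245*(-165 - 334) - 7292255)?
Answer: -1/7414510 ≈ -1.3487e-7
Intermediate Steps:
1/(245*(-165 - 334) - 7292255) = 1/(245*(-499) - 7292255) = 1/(-122255 - 7292255) = 1/(-7414510) = -1/7414510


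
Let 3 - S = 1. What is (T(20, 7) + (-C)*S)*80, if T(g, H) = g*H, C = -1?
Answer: 11360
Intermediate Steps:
S = 2 (S = 3 - 1*1 = 3 - 1 = 2)
T(g, H) = H*g
(T(20, 7) + (-C)*S)*80 = (7*20 - 1*(-1)*2)*80 = (140 + 1*2)*80 = (140 + 2)*80 = 142*80 = 11360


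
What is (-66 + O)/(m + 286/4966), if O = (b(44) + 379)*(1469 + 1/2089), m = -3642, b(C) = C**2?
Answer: -1356863972496/1453131379 ≈ -933.75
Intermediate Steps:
O = 7104137730/2089 (O = (44**2 + 379)*(1469 + 1/2089) = (1936 + 379)*(1469 + 1/2089) = 2315*(3068742/2089) = 7104137730/2089 ≈ 3.4007e+6)
(-66 + O)/(m + 286/4966) = (-66 + 7104137730/2089)/(-3642 + 286/4966) = 7103999856/(2089*(-3642 + 286*(1/4966))) = 7103999856/(2089*(-3642 + 11/191)) = 7103999856/(2089*(-695611/191)) = (7103999856/2089)*(-191/695611) = -1356863972496/1453131379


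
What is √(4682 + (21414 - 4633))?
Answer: 13*√127 ≈ 146.50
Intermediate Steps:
√(4682 + (21414 - 4633)) = √(4682 + 16781) = √21463 = 13*√127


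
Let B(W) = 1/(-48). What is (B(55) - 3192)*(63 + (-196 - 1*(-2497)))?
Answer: -30183749/4 ≈ -7.5459e+6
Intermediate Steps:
B(W) = -1/48
(B(55) - 3192)*(63 + (-196 - 1*(-2497))) = (-1/48 - 3192)*(63 + (-196 - 1*(-2497))) = -153217*(63 + (-196 + 2497))/48 = -153217*(63 + 2301)/48 = -153217/48*2364 = -30183749/4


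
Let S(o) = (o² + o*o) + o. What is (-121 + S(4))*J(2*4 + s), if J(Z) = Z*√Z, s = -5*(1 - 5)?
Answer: -4760*√7 ≈ -12594.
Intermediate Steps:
s = 20 (s = -5*(-4) = 20)
S(o) = o + 2*o² (S(o) = (o² + o²) + o = 2*o² + o = o + 2*o²)
J(Z) = Z^(3/2)
(-121 + S(4))*J(2*4 + s) = (-121 + 4*(1 + 2*4))*(2*4 + 20)^(3/2) = (-121 + 4*(1 + 8))*(8 + 20)^(3/2) = (-121 + 4*9)*28^(3/2) = (-121 + 36)*(56*√7) = -4760*√7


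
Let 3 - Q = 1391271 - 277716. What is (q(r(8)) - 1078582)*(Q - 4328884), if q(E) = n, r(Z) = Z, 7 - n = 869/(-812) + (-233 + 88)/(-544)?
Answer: 162060921130701459/27608 ≈ 5.8701e+12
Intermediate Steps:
n = 861773/110432 (n = 7 - (869/(-812) + (-233 + 88)/(-544)) = 7 - (869*(-1/812) - 145*(-1/544)) = 7 - (-869/812 + 145/544) = 7 - 1*(-88749/110432) = 7 + 88749/110432 = 861773/110432 ≈ 7.8036)
q(E) = 861773/110432
Q = -1113552 (Q = 3 - (1391271 - 277716) = 3 - 1*1113555 = 3 - 1113555 = -1113552)
(q(r(8)) - 1078582)*(Q - 4328884) = (861773/110432 - 1078582)*(-1113552 - 4328884) = -119109105651/110432*(-5442436) = 162060921130701459/27608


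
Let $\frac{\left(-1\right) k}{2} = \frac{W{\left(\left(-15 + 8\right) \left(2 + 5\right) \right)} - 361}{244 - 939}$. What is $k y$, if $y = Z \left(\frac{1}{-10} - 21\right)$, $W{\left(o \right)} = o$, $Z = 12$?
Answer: $\frac{207624}{695} \approx 298.74$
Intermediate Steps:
$y = - \frac{1266}{5}$ ($y = 12 \left(\frac{1}{-10} - 21\right) = 12 \left(- \frac{1}{10} - 21\right) = 12 \left(- \frac{211}{10}\right) = - \frac{1266}{5} \approx -253.2$)
$k = - \frac{164}{139}$ ($k = - 2 \frac{\left(-15 + 8\right) \left(2 + 5\right) - 361}{244 - 939} = - 2 \frac{\left(-7\right) 7 - 361}{-695} = - 2 \left(-49 - 361\right) \left(- \frac{1}{695}\right) = - 2 \left(\left(-410\right) \left(- \frac{1}{695}\right)\right) = \left(-2\right) \frac{82}{139} = - \frac{164}{139} \approx -1.1799$)
$k y = \left(- \frac{164}{139}\right) \left(- \frac{1266}{5}\right) = \frac{207624}{695}$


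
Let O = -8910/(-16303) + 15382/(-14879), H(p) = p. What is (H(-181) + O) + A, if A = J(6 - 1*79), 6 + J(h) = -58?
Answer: -59548423421/242572337 ≈ -245.49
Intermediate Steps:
J(h) = -64 (J(h) = -6 - 58 = -64)
A = -64
O = -118200856/242572337 (O = -8910*(-1/16303) + 15382*(-1/14879) = 8910/16303 - 15382/14879 = -118200856/242572337 ≈ -0.48728)
(H(-181) + O) + A = (-181 - 118200856/242572337) - 64 = -44023793853/242572337 - 64 = -59548423421/242572337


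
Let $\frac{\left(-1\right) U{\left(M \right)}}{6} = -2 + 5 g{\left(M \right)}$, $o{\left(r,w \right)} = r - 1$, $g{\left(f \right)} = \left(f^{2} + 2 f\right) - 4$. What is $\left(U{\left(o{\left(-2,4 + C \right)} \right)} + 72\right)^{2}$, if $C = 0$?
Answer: $12996$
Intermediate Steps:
$g{\left(f \right)} = -4 + f^{2} + 2 f$
$o{\left(r,w \right)} = -1 + r$ ($o{\left(r,w \right)} = r - 1 = -1 + r$)
$U{\left(M \right)} = 132 - 60 M - 30 M^{2}$ ($U{\left(M \right)} = - 6 \left(-2 + 5 \left(-4 + M^{2} + 2 M\right)\right) = - 6 \left(-2 + \left(-20 + 5 M^{2} + 10 M\right)\right) = - 6 \left(-22 + 5 M^{2} + 10 M\right) = 132 - 60 M - 30 M^{2}$)
$\left(U{\left(o{\left(-2,4 + C \right)} \right)} + 72\right)^{2} = \left(\left(132 - 60 \left(-1 - 2\right) - 30 \left(-1 - 2\right)^{2}\right) + 72\right)^{2} = \left(\left(132 - -180 - 30 \left(-3\right)^{2}\right) + 72\right)^{2} = \left(\left(132 + 180 - 270\right) + 72\right)^{2} = \left(42 + 72\right)^{2} = 114^{2} = 12996$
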